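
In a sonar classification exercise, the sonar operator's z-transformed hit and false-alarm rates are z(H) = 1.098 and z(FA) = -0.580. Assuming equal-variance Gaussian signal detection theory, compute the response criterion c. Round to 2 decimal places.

c = −½·[z(H) + z(FA)] = −½·(1.098 + (-0.580)) = -0.259

c = -0.26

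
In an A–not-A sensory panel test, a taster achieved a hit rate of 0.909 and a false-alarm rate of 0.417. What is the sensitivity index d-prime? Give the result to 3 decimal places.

z(H) = 1.3346
z(FA) = -0.2096
d' = z(H) − z(FA) = 1.3346 − (-0.2096) = 1.5442

d-prime = 1.544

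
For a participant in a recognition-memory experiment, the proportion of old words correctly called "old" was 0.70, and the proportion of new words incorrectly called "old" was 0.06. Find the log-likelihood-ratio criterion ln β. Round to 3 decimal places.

Φ⁻¹(H) = Φ⁻¹(0.70) = 0.5244
Φ⁻¹(FA) = Φ⁻¹(0.06) = -1.5548
ln β = −½·[z(H)² − z(FA)²] = −0.5 × (0.2750 − 2.4174) = 1.0712

ln β = 1.071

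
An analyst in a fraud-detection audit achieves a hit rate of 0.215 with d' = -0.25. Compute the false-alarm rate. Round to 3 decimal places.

false-alarm rate = 0.295

z(hit rate) = z(0.215) = -0.7892
z(FA) = z(H) − d' = -0.7892 − (-0.25) = -0.5392
false-alarm rate = Φ(-0.5392) = 0.2949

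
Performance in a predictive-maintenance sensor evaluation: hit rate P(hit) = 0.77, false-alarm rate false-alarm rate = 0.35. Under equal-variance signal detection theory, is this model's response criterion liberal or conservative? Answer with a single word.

z(H) = 0.739, z(FA) = -0.385
c = −½·(z(H) + z(FA)) = -0.177
c < 0 → liberal criterion (biased toward responding “yes”).

liberal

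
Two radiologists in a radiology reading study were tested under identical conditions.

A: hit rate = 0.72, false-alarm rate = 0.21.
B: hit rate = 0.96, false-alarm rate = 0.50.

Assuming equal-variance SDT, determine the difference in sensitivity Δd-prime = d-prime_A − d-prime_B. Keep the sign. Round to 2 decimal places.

Δd-prime = -0.36

A: z(0.72) = 0.583, z(0.21) = -0.806, d' = 1.389
B: z(0.96) = 1.751, z(0.50) = 0.000, d' = 1.751
Δd' = d'_A − d'_B = 1.389 − 1.751 = -0.362
B has the higher sensitivity.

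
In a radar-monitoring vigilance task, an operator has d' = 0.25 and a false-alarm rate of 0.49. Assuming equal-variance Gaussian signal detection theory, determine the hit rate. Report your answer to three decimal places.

hit rate = 0.589

z(false-alarm rate) = z(0.49) = -0.0251
z(H) = z(FA) + d' = -0.0251 + 0.25 = 0.2249
hit rate = Φ(0.2249) = 0.5890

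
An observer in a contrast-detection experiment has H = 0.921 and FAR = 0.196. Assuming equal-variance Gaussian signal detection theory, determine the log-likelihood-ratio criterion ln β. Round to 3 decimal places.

z(0.921) = 1.4118, z(0.196) = -0.8560
ln β = −½·[z(H)² − z(FA)²] = −0.5 × (1.9932 − 0.7327) = -0.63025

ln β = -0.630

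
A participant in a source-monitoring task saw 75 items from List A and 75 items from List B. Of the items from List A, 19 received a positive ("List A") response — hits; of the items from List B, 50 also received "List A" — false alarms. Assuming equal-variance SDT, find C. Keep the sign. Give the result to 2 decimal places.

C = 0.12

H = 19/75 = 0.2533
FA = 50/75 = 0.6667
z(H) = z(0.2533) = -0.664
z(FA) = z(0.6667) = 0.431
c = −½·[z(H) + z(FA)] = −0.5 × (-0.664 + 0.431) = 0.1165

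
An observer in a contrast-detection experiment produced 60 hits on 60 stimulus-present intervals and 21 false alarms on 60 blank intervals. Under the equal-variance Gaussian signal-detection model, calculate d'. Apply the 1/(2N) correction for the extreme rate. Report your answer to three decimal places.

The hit rate is 60/60 = 1, so apply the 1/(2N) correction: H → 1 − 1/(2·60) = 0.99167.
z(H) = z(0.99167) = 2.3941
z(FA) = z(0.35000) = -0.3853
d' = 2.3941 − (-0.3853) = 2.7794

d' = 2.779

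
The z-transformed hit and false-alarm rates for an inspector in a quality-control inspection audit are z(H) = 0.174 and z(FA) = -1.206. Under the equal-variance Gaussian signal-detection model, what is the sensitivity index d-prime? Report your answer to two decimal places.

d' = z(H) − z(FA) = 0.174 − (-1.206) = 1.380

d-prime = 1.38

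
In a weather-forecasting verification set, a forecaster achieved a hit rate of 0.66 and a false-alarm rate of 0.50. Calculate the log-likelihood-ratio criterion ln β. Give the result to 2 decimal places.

z(H) = z(0.66) = 0.412
z(FA) = z(0.50) = 0.000
ln β = −½·[z(H)² − z(FA)²] = −0.5 × (0.170 − 0.000) = -0.085

ln β = -0.09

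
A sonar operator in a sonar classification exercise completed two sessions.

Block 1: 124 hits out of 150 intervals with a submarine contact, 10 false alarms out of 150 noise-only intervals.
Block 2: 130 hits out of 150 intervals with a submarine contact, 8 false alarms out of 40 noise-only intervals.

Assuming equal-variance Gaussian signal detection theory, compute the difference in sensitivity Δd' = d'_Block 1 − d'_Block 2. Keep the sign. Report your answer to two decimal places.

Block 1: z(0.8267) = 0.941, z(0.0667) = -1.501, d' = 2.442
Block 2: z(0.8667) = 1.111, z(0.2000) = -0.842, d' = 1.953
Δd' = d'_Block 1 − d'_Block 2 = 2.442 − 1.953 = 0.489
Block 1 has the higher sensitivity.

Δd' = 0.49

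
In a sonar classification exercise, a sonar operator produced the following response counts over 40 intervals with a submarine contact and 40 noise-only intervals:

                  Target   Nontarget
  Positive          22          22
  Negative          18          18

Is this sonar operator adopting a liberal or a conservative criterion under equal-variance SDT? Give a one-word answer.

liberal

z(H) = 0.126, z(FA) = 0.126
c = −½·(z(H) + z(FA)) = -0.126
c < 0 → liberal criterion (biased toward responding “yes”).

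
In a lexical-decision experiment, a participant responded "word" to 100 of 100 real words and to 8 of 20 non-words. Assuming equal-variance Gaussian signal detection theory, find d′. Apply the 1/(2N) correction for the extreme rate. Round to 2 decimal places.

d′ = 2.83

The hit rate is 100/100 = 1, so apply the 1/(2N) correction: H → 1 − 1/(2·100) = 0.99500.
z(H) = z(0.99500) = 2.576
z(FA) = z(0.40000) = -0.253
d' = 2.576 − (-0.253) = 2.829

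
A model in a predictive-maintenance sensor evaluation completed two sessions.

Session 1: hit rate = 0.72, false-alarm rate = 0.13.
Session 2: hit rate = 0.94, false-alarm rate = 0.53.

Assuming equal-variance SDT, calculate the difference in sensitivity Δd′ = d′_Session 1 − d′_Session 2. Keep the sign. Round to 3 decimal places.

Session 1: z(0.72) = 0.5828, z(0.13) = -1.1264, d' = 1.7092
Session 2: z(0.94) = 1.5548, z(0.53) = 0.0753, d' = 1.4795
Δd' = d'_Session 1 − d'_Session 2 = 1.7092 − 1.4795 = 0.2297
Session 1 has the higher sensitivity.

Δd′ = 0.230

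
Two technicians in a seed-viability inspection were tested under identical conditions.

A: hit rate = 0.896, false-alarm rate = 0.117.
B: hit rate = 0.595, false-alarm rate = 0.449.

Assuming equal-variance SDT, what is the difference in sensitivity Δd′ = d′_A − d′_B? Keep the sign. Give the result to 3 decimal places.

A: z(0.896) = 1.2591, z(0.117) = -1.1901, d' = 2.4492
B: z(0.595) = 0.2404, z(0.449) = -0.1282, d' = 0.3686
Δd' = d'_A − d'_B = 2.4492 − 0.3686 = 2.0806
A has the higher sensitivity.

Δd′ = 2.081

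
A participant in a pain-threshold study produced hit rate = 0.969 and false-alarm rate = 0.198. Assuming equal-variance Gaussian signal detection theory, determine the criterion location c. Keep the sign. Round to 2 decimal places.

z(H) = z(0.969) = 1.8663
z(FA) = z(0.198) = -0.8488
c = −½·[z(H) + z(FA)] = −0.5 × (1.8663 + (-0.8488)) = -0.50875
c < 0: the participant has a liberal response bias.

c = -0.51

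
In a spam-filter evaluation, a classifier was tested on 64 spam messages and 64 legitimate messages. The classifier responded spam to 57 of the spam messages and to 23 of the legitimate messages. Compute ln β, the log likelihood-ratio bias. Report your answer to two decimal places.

ln β = -0.69

H = 57/64 = 0.8906
FA = 23/64 = 0.3594
z(H) = z(0.8906) = 1.230
z(FA) = z(0.3594) = -0.360
ln β = −½·[z(H)² − z(FA)²] = −0.5 × (1.513 − 0.130) = -0.6915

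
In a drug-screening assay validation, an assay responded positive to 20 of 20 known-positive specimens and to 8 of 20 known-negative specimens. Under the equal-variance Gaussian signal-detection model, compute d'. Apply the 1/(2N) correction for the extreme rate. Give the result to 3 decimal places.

The hit rate is 20/20 = 1, so apply the 1/(2N) correction: H → 1 − 1/(2·20) = 0.97500.
z(H) = z(0.97500) = 1.9600
z(FA) = z(0.40000) = -0.2533
d' = 1.9600 − (-0.2533) = 2.2133

d' = 2.213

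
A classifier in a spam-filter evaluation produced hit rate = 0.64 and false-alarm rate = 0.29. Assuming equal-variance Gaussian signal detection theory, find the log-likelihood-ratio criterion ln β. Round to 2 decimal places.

Φ⁻¹(0.64) = 0.358, Φ⁻¹(0.29) = -0.553
ln β = −½·[z(H)² − z(FA)²] = −0.5 × (0.128 − 0.306) = 0.089

ln β = 0.09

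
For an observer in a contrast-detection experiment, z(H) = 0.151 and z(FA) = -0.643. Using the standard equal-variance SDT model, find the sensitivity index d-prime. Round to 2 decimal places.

d-prime = 0.79

d' = z(H) − z(FA) = 0.151 − (-0.643) = 0.794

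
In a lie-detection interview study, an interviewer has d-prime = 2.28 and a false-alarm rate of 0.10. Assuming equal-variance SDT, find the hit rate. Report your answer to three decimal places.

z(false-alarm rate) = z(0.10) = -1.2816
z(H) = z(FA) + d' = -1.2816 + 2.28 = 0.9984
hit rate = Φ(0.9984) = 0.8410

hit rate = 0.841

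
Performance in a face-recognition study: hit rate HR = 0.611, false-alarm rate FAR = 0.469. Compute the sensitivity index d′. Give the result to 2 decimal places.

d′ = 0.36

z(0.611) = 0.2819, z(0.469) = -0.0778
d' = z(H) − z(FA) = 0.2819 − (-0.0778) = 0.3597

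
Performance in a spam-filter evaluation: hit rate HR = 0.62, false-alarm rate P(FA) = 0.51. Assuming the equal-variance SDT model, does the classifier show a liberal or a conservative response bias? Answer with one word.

liberal

z(H) = 0.305, z(FA) = 0.025
c = −½·(z(H) + z(FA)) = -0.165
c < 0 → liberal criterion (biased toward responding “yes”).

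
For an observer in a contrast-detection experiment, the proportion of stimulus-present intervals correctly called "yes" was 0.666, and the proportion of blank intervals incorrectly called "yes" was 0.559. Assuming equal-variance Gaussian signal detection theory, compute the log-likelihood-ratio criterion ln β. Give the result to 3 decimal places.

z(H) = 0.4289
z(FA) = 0.1484
ln β = −½·[z(H)² − z(FA)²] = −0.5 × (0.1840 − 0.0220) = -0.0810

ln β = -0.081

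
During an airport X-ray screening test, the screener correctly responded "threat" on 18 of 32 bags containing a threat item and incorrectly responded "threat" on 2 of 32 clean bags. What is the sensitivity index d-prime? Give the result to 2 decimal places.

H = 18/32 = 0.5625
FA = 2/32 = 0.0625
z(H) = z(0.5625) = 0.1573
z(FA) = z(0.0625) = -1.5341
d' = z(H) − z(FA) = 0.1573 − (-1.5341) = 1.6914

d-prime = 1.69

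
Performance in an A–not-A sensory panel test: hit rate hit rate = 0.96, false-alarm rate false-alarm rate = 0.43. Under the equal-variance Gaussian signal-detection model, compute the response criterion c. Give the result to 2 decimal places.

z(H) = 1.7507
z(FA) = -0.1764
c = −½·[z(H) + z(FA)] = −0.5 × (1.7507 + (-0.1764)) = -0.78715

c = -0.79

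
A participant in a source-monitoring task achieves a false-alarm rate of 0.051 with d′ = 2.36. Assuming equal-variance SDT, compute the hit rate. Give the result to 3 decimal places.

hit rate = 0.766

z(false-alarm rate) = z(0.051) = -1.6352
z(H) = z(FA) + d' = -1.6352 + 2.36 = 0.7248
hit rate = Φ(0.7248) = 0.7657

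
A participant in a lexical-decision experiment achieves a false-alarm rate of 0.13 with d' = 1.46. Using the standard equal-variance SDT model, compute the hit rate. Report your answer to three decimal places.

z(false-alarm rate) = z(0.13) = -1.1264
z(H) = z(FA) + d' = -1.1264 + 1.46 = 0.3336
hit rate = Φ(0.3336) = 0.6307

hit rate = 0.631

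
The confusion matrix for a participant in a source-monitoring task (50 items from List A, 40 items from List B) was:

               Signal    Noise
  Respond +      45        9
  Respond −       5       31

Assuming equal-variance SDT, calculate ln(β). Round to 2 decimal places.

H = 45/50 = 0.9000
FA = 9/40 = 0.2250
z(H) = 1.282
z(FA) = -0.755
ln β = −½·[z(H)² − z(FA)²] = −0.5 × (1.644 − 0.570) = -0.537

ln β = -0.54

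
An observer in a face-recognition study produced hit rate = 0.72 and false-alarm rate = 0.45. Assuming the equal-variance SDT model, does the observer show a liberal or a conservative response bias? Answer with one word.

liberal

z(H) = 0.583, z(FA) = -0.126
c = −½·(z(H) + z(FA)) = -0.2285
c < 0 → liberal criterion (biased toward responding “yes”).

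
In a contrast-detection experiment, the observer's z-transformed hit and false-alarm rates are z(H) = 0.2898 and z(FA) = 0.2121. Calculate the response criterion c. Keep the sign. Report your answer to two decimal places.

c = -0.25

c = −½·[z(H) + z(FA)] = −½·(0.2898 + 0.2121) = -0.25095
c < 0: the observer has a liberal response bias.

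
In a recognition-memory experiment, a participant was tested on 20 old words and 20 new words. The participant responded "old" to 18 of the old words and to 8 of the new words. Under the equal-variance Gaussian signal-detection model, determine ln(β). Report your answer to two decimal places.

H = 18/20 = 0.9000
FA = 8/20 = 0.4000
Φ⁻¹(0.9000) = 1.282, Φ⁻¹(0.4000) = -0.253
ln β = −½·[z(H)² − z(FA)²] = −0.5 × (1.644 − 0.064) = -0.790

ln β = -0.79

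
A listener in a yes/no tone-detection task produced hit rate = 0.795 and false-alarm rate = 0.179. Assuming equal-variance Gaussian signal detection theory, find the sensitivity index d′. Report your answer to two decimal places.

z(H) = z(0.795) = 0.824
z(FA) = z(0.179) = -0.919
d' = z(H) − z(FA) = 0.824 − (-0.919) = 1.743

d′ = 1.74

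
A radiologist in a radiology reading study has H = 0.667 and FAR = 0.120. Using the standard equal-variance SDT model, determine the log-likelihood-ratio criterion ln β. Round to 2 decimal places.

z(H) = z(0.667) = 0.432
z(FA) = z(0.120) = -1.175
ln β = −½·[z(H)² − z(FA)²] = −0.5 × (0.187 − 1.381) = 0.597

ln β = 0.60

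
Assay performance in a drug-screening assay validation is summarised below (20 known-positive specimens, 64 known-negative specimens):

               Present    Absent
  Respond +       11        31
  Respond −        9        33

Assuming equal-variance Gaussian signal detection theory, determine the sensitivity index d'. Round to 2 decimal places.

H = 11/20 = 0.5500
FA = 31/64 = 0.4844
z(H) = z(0.5500) = 0.1257
z(FA) = z(0.4844) = -0.0391
d' = z(H) − z(FA) = 0.1257 − (-0.0391) = 0.1648

d' = 0.16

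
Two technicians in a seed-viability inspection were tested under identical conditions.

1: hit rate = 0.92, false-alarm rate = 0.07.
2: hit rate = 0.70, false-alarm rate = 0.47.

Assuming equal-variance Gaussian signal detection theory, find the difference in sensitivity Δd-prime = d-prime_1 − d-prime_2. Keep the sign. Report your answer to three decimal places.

1: z(0.92) = 1.4051, z(0.07) = -1.4758, d' = 2.8809
2: z(0.70) = 0.5244, z(0.47) = -0.0753, d' = 0.5997
Δd' = d'_1 − d'_2 = 2.8809 − 0.5997 = 2.2812
1 has the higher sensitivity.

Δd-prime = 2.281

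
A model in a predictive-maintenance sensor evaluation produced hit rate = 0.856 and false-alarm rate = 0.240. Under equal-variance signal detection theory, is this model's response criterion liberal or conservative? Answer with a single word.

z(H) = 1.063, z(FA) = -0.706
c = −½·(z(H) + z(FA)) = -0.1785
c < 0 → liberal criterion (biased toward responding “yes”).

liberal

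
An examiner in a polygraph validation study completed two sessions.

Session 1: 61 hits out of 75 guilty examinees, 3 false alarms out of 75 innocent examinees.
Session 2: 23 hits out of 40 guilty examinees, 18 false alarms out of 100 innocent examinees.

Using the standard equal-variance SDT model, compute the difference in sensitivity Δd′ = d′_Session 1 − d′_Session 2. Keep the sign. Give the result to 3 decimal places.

Session 1: z(0.8133) = 0.8901, z(0.0400) = -1.7507, d' = 2.6408
Session 2: z(0.5750) = 0.1891, z(0.1800) = -0.9154, d' = 1.1045
Δd' = d'_Session 1 − d'_Session 2 = 2.6408 − 1.1045 = 1.5363
Session 1 has the higher sensitivity.

Δd′ = 1.536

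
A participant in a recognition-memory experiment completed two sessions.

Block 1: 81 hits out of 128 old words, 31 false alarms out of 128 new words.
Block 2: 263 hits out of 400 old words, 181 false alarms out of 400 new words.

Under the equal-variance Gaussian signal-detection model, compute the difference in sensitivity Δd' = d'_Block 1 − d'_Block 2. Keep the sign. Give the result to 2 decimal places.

Block 1: z(0.6328) = 0.339, z(0.2422) = -0.699, d' = 1.038
Block 2: z(0.6575) = 0.406, z(0.4525) = -0.119, d' = 0.525
Δd' = d'_Block 1 − d'_Block 2 = 1.038 − 0.525 = 0.513
Block 1 has the higher sensitivity.

Δd' = 0.51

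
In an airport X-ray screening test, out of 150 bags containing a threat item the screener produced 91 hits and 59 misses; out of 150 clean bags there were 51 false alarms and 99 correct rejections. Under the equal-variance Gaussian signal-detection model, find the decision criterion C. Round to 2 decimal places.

H = 91/150 = 0.6067
FA = 51/150 = 0.3400
Φ⁻¹(H) = Φ⁻¹(0.6067) = 0.2707
Φ⁻¹(FA) = Φ⁻¹(0.3400) = -0.4125
c = −½·[z(H) + z(FA)] = −0.5 × (0.2707 + (-0.4125)) = 0.0709

C = 0.07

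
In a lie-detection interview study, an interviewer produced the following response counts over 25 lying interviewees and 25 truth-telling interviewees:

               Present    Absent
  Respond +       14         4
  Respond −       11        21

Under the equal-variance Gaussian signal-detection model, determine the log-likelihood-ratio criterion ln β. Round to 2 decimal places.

ln β = 0.48

H = 14/25 = 0.5600
FA = 4/25 = 0.1600
z(0.5600) = 0.151, z(0.1600) = -0.994
ln β = −½·[z(H)² − z(FA)²] = −0.5 × (0.023 − 0.988) = 0.4825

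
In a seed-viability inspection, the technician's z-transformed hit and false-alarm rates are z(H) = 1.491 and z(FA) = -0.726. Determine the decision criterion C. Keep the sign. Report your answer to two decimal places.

C = -0.38

c = −½·[z(H) + z(FA)] = −½·(1.491 + (-0.726)) = -0.3825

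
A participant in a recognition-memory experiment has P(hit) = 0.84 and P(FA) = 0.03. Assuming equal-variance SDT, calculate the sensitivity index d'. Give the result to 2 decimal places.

d' = 2.88

Φ⁻¹(H) = Φ⁻¹(0.84) = 0.994
Φ⁻¹(FA) = Φ⁻¹(0.03) = -1.881
d' = z(H) − z(FA) = 0.994 − (-1.881) = 2.875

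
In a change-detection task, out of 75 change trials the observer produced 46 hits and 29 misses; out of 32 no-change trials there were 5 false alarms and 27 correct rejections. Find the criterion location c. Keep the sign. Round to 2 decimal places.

H = 46/75 = 0.6133
FA = 5/32 = 0.1562
z(H) = z(0.6133) = 0.2879
z(FA) = z(0.1562) = -1.0102
c = −½·[z(H) + z(FA)] = −0.5 × (0.2879 + (-1.0102)) = 0.36115
c > 0: the observer has a conservative response bias.

c = 0.36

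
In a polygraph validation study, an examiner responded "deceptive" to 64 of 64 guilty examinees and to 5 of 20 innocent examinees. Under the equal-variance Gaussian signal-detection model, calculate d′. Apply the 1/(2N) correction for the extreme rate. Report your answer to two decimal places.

d′ = 3.09

The hit rate is 64/64 = 1, so apply the 1/(2N) correction: H → 1 − 1/(2·64) = 0.99219.
z(H) = z(0.99219) = 2.418
z(FA) = z(0.25000) = -0.674
d' = 2.418 − (-0.674) = 3.092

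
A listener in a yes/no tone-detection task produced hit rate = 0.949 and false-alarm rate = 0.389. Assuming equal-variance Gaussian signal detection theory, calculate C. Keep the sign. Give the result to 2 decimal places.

z(H) = z(0.949) = 1.6352
z(FA) = z(0.389) = -0.2819
c = −½·[z(H) + z(FA)] = −0.5 × (1.6352 + (-0.2819)) = -0.67665
c < 0: the listener has a liberal response bias.

C = -0.68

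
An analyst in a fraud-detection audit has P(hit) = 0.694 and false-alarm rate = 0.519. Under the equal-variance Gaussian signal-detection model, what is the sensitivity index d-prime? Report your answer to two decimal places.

d-prime = 0.46

Φ⁻¹(0.694) = 0.5072, Φ⁻¹(0.519) = 0.0476
d' = z(H) − z(FA) = 0.5072 − 0.0476 = 0.4596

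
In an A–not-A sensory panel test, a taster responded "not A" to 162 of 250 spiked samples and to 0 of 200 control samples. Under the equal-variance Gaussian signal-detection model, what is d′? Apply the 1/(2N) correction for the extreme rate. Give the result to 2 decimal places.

The false-alarm rate is 0/200 = 0, so apply the 1/(2N) correction: FA → 1/(2·200) = 0.00250.
z(H) = z(0.64800) = 0.380
z(FA) = z(0.00250) = -2.807
d' = 0.380 − (-2.807) = 3.187

d′ = 3.19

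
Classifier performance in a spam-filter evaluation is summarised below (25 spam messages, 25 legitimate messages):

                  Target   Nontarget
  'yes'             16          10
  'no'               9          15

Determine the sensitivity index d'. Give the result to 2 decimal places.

d' = 0.61

H = 16/25 = 0.6400
FA = 10/25 = 0.4000
z(0.6400) = 0.3585, z(0.4000) = -0.2533
d' = z(H) − z(FA) = 0.3585 − (-0.2533) = 0.6118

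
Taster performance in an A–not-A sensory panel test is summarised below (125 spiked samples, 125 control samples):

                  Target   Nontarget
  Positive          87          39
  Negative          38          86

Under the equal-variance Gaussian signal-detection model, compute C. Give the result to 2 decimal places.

C = -0.01

H = 87/125 = 0.6960
FA = 39/125 = 0.3120
Φ⁻¹(H) = Φ⁻¹(0.6960) = 0.513
Φ⁻¹(FA) = Φ⁻¹(0.3120) = -0.490
c = −½·[z(H) + z(FA)] = −0.5 × (0.513 + (-0.490)) = -0.0115
c < 0: the taster has a liberal response bias.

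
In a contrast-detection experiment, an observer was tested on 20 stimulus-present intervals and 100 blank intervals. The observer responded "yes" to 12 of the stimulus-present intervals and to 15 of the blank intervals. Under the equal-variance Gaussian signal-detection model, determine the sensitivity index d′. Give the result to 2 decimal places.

H = 12/20 = 0.6000
FA = 15/100 = 0.1500
z(H) = z(0.6000) = 0.253
z(FA) = z(0.1500) = -1.036
d' = z(H) − z(FA) = 0.253 − (-1.036) = 1.289

d′ = 1.29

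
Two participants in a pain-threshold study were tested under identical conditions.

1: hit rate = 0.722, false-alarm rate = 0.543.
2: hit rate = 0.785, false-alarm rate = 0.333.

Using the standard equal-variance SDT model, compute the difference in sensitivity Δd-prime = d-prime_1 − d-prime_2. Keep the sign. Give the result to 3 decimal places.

Δd-prime = -0.740

1: z(0.722) = 0.5888, z(0.543) = 0.1080, d' = 0.4808
2: z(0.785) = 0.7892, z(0.333) = -0.4316, d' = 1.2208
Δd' = d'_1 − d'_2 = 0.4808 − 1.2208 = -0.7400
2 has the higher sensitivity.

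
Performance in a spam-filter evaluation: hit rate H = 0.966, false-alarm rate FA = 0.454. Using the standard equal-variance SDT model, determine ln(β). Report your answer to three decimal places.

z(H) = z(0.966) = 1.8250
z(FA) = z(0.454) = -0.1156
ln β = −½·[z(H)² − z(FA)²] = −0.5 × (3.3306 − 0.0134) = -1.6586

ln β = -1.659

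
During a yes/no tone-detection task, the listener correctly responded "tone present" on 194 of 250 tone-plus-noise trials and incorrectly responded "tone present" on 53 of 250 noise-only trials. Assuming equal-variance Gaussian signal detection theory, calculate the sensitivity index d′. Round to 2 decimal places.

d′ = 1.56

H = 194/250 = 0.7760
FA = 53/250 = 0.2120
z(H) = z(0.7760) = 0.7588
z(FA) = z(0.2120) = -0.7995
d' = z(H) − z(FA) = 0.7588 − (-0.7995) = 1.5583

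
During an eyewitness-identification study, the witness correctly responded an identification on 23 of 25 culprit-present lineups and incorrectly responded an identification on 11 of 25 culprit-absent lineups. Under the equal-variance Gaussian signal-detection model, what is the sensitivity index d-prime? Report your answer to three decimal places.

H = 23/25 = 0.9200
FA = 11/25 = 0.4400
z(H) = z(0.9200) = 1.4051
z(FA) = z(0.4400) = -0.1510
d' = z(H) − z(FA) = 1.4051 − (-0.1510) = 1.5561

d-prime = 1.556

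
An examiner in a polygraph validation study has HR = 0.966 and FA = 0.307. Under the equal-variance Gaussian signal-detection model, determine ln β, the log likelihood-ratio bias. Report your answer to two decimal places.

Φ⁻¹(H) = 1.825
Φ⁻¹(FA) = -0.504
ln β = −½·[z(H)² − z(FA)²] = −0.5 × (3.331 − 0.254) = -1.5385

ln β = -1.54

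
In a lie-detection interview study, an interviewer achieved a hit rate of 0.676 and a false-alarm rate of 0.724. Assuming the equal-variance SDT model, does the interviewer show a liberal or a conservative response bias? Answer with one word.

z(H) = 0.457, z(FA) = 0.595
c = −½·(z(H) + z(FA)) = -0.526
c < 0 → liberal criterion (biased toward responding “yes”).

liberal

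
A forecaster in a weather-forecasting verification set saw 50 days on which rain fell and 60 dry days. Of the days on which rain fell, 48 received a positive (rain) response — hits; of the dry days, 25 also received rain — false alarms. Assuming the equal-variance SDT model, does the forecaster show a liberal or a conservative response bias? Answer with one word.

liberal

z(H) = 1.751, z(FA) = -0.210
c = −½·(z(H) + z(FA)) = -0.7705
c < 0 → liberal criterion (biased toward responding “yes”).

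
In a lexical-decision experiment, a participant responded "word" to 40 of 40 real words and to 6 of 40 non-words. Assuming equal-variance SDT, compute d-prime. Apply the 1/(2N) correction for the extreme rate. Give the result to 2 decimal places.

d-prime = 3.28

The hit rate is 40/40 = 1, so apply the 1/(2N) correction: H → 1 − 1/(2·40) = 0.98750.
z(H) = z(0.98750) = 2.241
z(FA) = z(0.15000) = -1.036
d' = 2.241 − (-1.036) = 3.277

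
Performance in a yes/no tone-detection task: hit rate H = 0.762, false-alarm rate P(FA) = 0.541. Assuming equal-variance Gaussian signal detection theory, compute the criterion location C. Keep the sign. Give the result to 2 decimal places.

Φ⁻¹(H) = Φ⁻¹(0.762) = 0.7128
Φ⁻¹(FA) = Φ⁻¹(0.541) = 0.1030
c = −½·[z(H) + z(FA)] = −0.5 × (0.7128 + 0.1030) = -0.4079

C = -0.41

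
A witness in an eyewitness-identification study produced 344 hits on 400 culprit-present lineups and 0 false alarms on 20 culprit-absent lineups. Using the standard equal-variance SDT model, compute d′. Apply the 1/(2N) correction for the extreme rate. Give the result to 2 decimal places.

d′ = 3.04

The false-alarm rate is 0/20 = 0, so apply the 1/(2N) correction: FA → 1/(2·20) = 0.02500.
z(H) = z(0.86000) = 1.080
z(FA) = z(0.02500) = -1.960
d' = 1.080 − (-1.960) = 3.040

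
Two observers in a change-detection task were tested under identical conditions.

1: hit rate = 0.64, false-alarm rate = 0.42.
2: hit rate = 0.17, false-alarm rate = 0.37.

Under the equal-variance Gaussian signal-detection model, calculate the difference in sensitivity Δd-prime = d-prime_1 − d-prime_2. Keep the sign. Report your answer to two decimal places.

1: z(0.64) = 0.358, z(0.42) = -0.202, d' = 0.560
2: z(0.17) = -0.954, z(0.37) = -0.332, d' = -0.622
Δd' = d'_1 − d'_2 = 0.560 − (-0.622) = 1.182
1 has the higher sensitivity.

Δd-prime = 1.18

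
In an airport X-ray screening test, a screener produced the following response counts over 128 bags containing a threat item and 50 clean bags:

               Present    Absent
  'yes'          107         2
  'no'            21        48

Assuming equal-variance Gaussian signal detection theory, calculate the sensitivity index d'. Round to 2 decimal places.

H = 107/128 = 0.8359
FA = 2/50 = 0.0400
Φ⁻¹(H) = Φ⁻¹(0.8359) = 0.9777
Φ⁻¹(FA) = Φ⁻¹(0.0400) = -1.7507
d' = z(H) − z(FA) = 0.9777 − (-1.7507) = 2.7284

d' = 2.73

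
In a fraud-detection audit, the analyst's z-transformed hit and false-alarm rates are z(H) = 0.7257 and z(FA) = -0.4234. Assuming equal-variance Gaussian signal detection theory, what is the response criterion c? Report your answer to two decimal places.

c = -0.15

c = −½·[z(H) + z(FA)] = −½·(0.7257 + (-0.4234)) = -0.15115
c < 0: the analyst has a liberal response bias.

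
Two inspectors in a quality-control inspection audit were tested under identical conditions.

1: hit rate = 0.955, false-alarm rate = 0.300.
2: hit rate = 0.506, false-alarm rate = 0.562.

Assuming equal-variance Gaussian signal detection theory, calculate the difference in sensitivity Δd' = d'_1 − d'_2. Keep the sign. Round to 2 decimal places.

Δd' = 2.36

1: z(0.955) = 1.695, z(0.300) = -0.524, d' = 2.219
2: z(0.506) = 0.015, z(0.562) = 0.156, d' = -0.141
Δd' = d'_1 − d'_2 = 2.219 − (-0.141) = 2.360
1 has the higher sensitivity.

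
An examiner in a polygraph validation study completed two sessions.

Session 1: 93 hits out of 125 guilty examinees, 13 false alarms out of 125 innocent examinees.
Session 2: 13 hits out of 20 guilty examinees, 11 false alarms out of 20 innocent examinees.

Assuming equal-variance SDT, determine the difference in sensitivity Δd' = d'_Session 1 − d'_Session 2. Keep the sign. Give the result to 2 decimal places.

Δd' = 1.66

Session 1: z(0.7440) = 0.656, z(0.1040) = -1.259, d' = 1.915
Session 2: z(0.6500) = 0.385, z(0.5500) = 0.126, d' = 0.259
Δd' = d'_Session 1 − d'_Session 2 = 1.915 − 0.259 = 1.656
Session 1 has the higher sensitivity.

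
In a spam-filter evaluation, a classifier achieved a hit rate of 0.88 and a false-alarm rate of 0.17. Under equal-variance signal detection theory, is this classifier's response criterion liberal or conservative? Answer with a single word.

liberal

z(H) = 1.175, z(FA) = -0.954
c = −½·(z(H) + z(FA)) = -0.1105
c < 0 → liberal criterion (biased toward responding “yes”).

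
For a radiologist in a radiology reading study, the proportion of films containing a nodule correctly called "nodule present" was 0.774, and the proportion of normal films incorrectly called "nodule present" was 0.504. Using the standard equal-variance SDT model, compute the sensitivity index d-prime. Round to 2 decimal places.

z(H) = z(0.774) = 0.7521
z(FA) = z(0.504) = 0.0100
d' = z(H) − z(FA) = 0.7521 − 0.0100 = 0.7421

d-prime = 0.74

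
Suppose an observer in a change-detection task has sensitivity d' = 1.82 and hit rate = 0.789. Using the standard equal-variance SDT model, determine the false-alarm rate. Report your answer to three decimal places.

false-alarm rate = 0.155

z(hit rate) = z(0.789) = 0.8030
z(FA) = z(H) − d' = 0.8030 − 1.82 = -1.0170
false-alarm rate = Φ(-1.0170) = 0.1546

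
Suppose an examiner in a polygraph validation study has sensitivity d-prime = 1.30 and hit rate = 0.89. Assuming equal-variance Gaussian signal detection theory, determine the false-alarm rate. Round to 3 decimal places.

z(hit rate) = z(0.89) = 1.2265
z(FA) = z(H) − d' = 1.2265 − 1.30 = -0.0735
false-alarm rate = Φ(-0.0735) = 0.4707

false-alarm rate = 0.471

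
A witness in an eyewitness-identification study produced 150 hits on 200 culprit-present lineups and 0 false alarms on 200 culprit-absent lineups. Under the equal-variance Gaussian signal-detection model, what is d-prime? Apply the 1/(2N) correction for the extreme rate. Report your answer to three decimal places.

The false-alarm rate is 0/200 = 0, so apply the 1/(2N) correction: FA → 1/(2·200) = 0.00250.
z(H) = z(0.75000) = 0.6745
z(FA) = z(0.00250) = -2.8070
d' = 0.6745 − (-2.8070) = 3.4815

d-prime = 3.482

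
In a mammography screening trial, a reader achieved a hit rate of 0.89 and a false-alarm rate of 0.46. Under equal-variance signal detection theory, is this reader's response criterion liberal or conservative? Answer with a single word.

liberal

z(H) = 1.227, z(FA) = -0.100
c = −½·(z(H) + z(FA)) = -0.5635
c < 0 → liberal criterion (biased toward responding “yes”).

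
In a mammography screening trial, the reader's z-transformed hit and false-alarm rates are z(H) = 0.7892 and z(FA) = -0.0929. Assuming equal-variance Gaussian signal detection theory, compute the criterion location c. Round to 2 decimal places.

c = −½·[z(H) + z(FA)] = −½·(0.7892 + (-0.0929)) = -0.34815
c < 0: the reader has a liberal response bias.

c = -0.35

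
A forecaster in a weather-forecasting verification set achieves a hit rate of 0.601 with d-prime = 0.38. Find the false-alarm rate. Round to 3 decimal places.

z(hit rate) = z(0.601) = 0.2559
z(FA) = z(H) − d' = 0.2559 − 0.38 = -0.1241
false-alarm rate = Φ(-0.1241) = 0.4506

false-alarm rate = 0.451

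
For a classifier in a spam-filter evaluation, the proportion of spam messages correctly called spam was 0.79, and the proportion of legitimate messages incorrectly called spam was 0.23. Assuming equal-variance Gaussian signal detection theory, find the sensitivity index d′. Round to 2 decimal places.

z(0.79) = 0.8064, z(0.23) = -0.7388
d' = z(H) − z(FA) = 0.8064 − (-0.7388) = 1.5452

d′ = 1.55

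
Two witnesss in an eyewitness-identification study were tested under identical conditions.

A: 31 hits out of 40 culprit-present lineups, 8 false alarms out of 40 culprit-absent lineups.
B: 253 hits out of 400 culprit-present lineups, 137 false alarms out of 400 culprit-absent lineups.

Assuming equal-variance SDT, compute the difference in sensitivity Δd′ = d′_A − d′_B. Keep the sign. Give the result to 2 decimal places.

A: z(0.7750) = 0.755, z(0.2000) = -0.842, d' = 1.597
B: z(0.6325) = 0.338, z(0.3425) = -0.406, d' = 0.744
Δd' = d'_A − d'_B = 1.597 − 0.744 = 0.853
A has the higher sensitivity.

Δd′ = 0.85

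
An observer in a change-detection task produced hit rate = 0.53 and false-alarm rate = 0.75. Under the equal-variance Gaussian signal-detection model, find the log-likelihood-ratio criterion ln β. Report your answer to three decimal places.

ln β = 0.225

z(H) = 0.0753
z(FA) = 0.6745
ln β = −½·[z(H)² − z(FA)²] = −0.5 × (0.0057 − 0.4550) = 0.22465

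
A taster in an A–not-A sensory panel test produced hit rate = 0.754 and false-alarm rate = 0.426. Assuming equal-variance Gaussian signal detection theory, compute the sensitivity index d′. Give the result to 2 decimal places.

d′ = 0.87

Φ⁻¹(H) = Φ⁻¹(0.754) = 0.687
Φ⁻¹(FA) = Φ⁻¹(0.426) = -0.187
d' = z(H) − z(FA) = 0.687 − (-0.187) = 0.874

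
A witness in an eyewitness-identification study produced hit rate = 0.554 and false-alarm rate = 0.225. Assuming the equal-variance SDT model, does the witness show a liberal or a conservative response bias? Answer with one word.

z(H) = 0.136, z(FA) = -0.755
c = −½·(z(H) + z(FA)) = 0.3095
c > 0 → conservative criterion (biased toward responding “no”).

conservative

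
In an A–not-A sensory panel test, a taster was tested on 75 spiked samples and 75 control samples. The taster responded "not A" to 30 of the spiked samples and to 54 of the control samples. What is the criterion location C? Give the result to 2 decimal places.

H = 30/75 = 0.4000
FA = 54/75 = 0.7200
z(H) = -0.2533
z(FA) = 0.5828
c = −½·[z(H) + z(FA)] = −0.5 × (-0.2533 + 0.5828) = -0.16475
c < 0: the taster has a liberal response bias.

C = -0.16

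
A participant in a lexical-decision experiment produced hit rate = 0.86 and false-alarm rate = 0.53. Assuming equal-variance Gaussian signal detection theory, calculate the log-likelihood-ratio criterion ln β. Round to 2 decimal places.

z(0.86) = 1.080, z(0.53) = 0.075
ln β = −½·[z(H)² − z(FA)²] = −0.5 × (1.166 − 0.006) = -0.580

ln β = -0.58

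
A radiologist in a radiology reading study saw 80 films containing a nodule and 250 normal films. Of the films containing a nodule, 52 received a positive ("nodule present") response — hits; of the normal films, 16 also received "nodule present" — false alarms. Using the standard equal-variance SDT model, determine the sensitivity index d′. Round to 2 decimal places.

d′ = 1.91

H = 52/80 = 0.6500
FA = 16/250 = 0.0640
z(H) = 0.385
z(FA) = -1.522
d' = z(H) − z(FA) = 0.385 − (-1.522) = 1.907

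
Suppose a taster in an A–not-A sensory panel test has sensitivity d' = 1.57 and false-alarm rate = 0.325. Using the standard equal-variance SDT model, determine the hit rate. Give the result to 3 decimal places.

z(false-alarm rate) = z(0.325) = -0.4538
z(H) = z(FA) + d' = -0.4538 + 1.57 = 1.1162
hit rate = Φ(1.1162) = 0.8678

hit rate = 0.868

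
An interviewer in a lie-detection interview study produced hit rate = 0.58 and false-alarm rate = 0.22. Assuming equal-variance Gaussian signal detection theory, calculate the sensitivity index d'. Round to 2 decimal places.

d' = 0.97

Φ⁻¹(H) = Φ⁻¹(0.58) = 0.2019
Φ⁻¹(FA) = Φ⁻¹(0.22) = -0.7722
d' = z(H) − z(FA) = 0.2019 − (-0.7722) = 0.9741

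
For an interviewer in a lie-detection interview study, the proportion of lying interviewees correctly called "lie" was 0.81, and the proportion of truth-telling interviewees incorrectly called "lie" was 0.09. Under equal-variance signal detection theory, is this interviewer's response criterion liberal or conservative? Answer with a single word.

conservative

z(H) = 0.878, z(FA) = -1.341
c = −½·(z(H) + z(FA)) = 0.2315
c > 0 → conservative criterion (biased toward responding “no”).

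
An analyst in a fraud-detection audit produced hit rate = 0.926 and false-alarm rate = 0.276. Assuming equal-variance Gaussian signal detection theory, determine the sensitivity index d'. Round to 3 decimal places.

z(0.926) = 1.4466, z(0.276) = -0.5948
d' = z(H) − z(FA) = 1.4466 − (-0.5948) = 2.0414

d' = 2.041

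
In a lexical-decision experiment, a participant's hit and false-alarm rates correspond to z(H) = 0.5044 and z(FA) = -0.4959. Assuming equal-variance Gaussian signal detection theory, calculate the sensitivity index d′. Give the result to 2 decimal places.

d' = z(H) − z(FA) = 0.5044 − (-0.4959) = 1.0003

d′ = 1.00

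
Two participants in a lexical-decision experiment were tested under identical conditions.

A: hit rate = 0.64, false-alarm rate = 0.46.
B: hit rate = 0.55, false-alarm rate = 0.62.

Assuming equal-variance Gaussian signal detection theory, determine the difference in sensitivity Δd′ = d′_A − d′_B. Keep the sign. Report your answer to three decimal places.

Δd′ = 0.639

A: z(0.64) = 0.3585, z(0.46) = -0.1004, d' = 0.4589
B: z(0.55) = 0.1257, z(0.62) = 0.3055, d' = -0.1798
Δd' = d'_A − d'_B = 0.4589 − (-0.1798) = 0.6387
A has the higher sensitivity.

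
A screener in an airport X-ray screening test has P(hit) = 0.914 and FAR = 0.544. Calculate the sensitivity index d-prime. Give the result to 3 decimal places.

d-prime = 1.255

z(H) = 1.3658
z(FA) = 0.1105
d' = z(H) − z(FA) = 1.3658 − 0.1105 = 1.2553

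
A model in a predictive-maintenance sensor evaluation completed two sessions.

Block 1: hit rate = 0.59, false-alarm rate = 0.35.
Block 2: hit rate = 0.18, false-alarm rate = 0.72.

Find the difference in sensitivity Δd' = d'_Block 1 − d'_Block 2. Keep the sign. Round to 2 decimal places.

Block 1: z(0.59) = 0.228, z(0.35) = -0.385, d' = 0.613
Block 2: z(0.18) = -0.915, z(0.72) = 0.583, d' = -1.498
Δd' = d'_Block 1 − d'_Block 2 = 0.613 − (-1.498) = 2.111
Block 1 has the higher sensitivity.

Δd' = 2.11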